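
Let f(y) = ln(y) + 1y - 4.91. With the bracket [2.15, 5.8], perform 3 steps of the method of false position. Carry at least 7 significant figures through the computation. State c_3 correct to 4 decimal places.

3.6231

f(2.150000) = -1.994532, f(5.800000) = 2.647858
step 1: c = 3.718167, f(c) = 0.121398 > 0 → new bracket [2.150000, 3.718167]
step 2: c = 3.628196, f(c) = 0.006932 > 0 → new bracket [2.150000, 3.628196]
step 3: c = 3.623077, f(c) = 0.000400 > 0 → new bracket [2.150000, 3.623077]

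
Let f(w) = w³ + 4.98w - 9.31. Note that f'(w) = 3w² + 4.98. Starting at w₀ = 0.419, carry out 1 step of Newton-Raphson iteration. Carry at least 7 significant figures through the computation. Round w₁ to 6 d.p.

w_0 = 0.419000: f = -7.149820, f' = 5.506683 → w_1 = 0.419000 - (-7.149820)/(5.506683) = 1.717390

1.717390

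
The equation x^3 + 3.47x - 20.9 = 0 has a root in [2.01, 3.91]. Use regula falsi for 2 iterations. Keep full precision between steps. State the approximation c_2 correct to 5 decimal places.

2.28103

f(2.010000) = -5.804699, f(3.910000) = 52.444171
step 1: c = 2.199341, f(c) = -2.629844 < 0 → new bracket [2.199341, 3.910000]
step 2: c = 2.281027, f(c) = -1.116455 < 0 → new bracket [2.281027, 3.910000]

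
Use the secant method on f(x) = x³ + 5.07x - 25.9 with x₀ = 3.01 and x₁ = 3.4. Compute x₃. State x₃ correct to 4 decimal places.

2.4357

f(x_0) = 16.631601, f(x_1) = 30.642000
x_2 = 3.400000 - (30.642000)·(3.400000 - 3.010000)/(30.642000 - (16.631601)) = 2.547035; f(x_2) = 3.537070
x_3 = 2.547035 - (3.537070)·(2.547035 - 3.400000)/(3.537070 - (30.642000)) = 2.435727; f(x_3) = 0.899733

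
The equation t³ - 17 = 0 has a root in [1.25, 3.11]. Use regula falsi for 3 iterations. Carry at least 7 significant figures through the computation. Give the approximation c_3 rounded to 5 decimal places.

2.55936

f(1.250000) = -15.046875, f(3.110000) = 13.080231
step 1: c = 2.245025, f(c) = -5.684758 < 0 → new bracket [2.245025, 3.110000]
step 2: c = 2.507065, f(c) = -1.242154 < 0 → new bracket [2.507065, 3.110000]
step 3: c = 2.559357, f(c) = -0.235431 < 0 → new bracket [2.559357, 3.110000]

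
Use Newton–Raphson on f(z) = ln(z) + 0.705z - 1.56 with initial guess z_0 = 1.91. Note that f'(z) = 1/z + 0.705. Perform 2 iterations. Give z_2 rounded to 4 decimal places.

z_0 = 1.910000: f = 0.433653, f' = 1.228560 → z_1 = 1.910000 - (0.433653)/(1.228560) = 1.557023
z_1 = 1.557023: f = -0.019523, f' = 1.347251 → z_2 = 1.557023 - (-0.019523)/(1.347251) = 1.571514

1.5715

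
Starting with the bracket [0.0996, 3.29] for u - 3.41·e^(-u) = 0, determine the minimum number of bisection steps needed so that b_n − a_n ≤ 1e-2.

9

Initial width b − a = 3.29 − 0.0996 = 3.190400.
After n steps the width is (b−a)/2^n; need (b−a)/2^n ≤ 1e-2.
So n ≥ log₂(3.190400/1e-2) = log₂(319.0400) ≈ 8.3176.
Hence n = 9.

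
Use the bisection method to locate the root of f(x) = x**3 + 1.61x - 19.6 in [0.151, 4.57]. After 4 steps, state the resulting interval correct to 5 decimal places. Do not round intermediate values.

f(0.151000) = -19.353447, f(4.570000) = 83.201693 (opposite signs)
step 1: m = 2.360500, f(m) = -2.646983 < 0 → root in [2.360500, 4.570000]
step 2: m = 3.465250, f(m) = 27.589627 > 0 → root in [2.360500, 3.465250]
step 3: m = 2.912875, f(m) = 9.805009 > 0 → root in [2.360500, 2.912875]
step 4: m = 2.636687, f(m) = 2.975637 > 0 → root in [2.360500, 2.636687]

[2.36050, 2.63669]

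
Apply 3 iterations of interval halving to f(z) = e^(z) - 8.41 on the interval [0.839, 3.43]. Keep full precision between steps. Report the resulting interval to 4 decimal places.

[1.8106, 2.1345]

f(0.839000) = -6.095948, f(3.430000) = 22.466643 (opposite signs)
step 1: m = 2.134500, f(m) = 0.042819 > 0 → root in [0.839000, 2.134500]
step 2: m = 1.486750, f(m) = -3.987302 < 0 → root in [1.486750, 2.134500]
step 3: m = 1.810625, f(m) = -2.295732 < 0 → root in [1.810625, 2.134500]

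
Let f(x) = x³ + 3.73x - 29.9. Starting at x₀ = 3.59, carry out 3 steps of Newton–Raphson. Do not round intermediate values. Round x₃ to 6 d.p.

f'(x) = 3x² + 3.73
x_0 = 3.590000: f = 29.758979, f' = 42.394300 → x_1 = 3.590000 - (29.758979)/(42.394300) = 2.888043
x_1 = 2.888043: f = 4.960965, f' = 28.752376 → x_2 = 2.888043 - (4.960965)/(28.752376) = 2.715502
x_2 = 2.715502: f = 0.252798, f' = 25.851851 → x_3 = 2.715502 - (0.252798)/(25.851851) = 2.705723

2.705723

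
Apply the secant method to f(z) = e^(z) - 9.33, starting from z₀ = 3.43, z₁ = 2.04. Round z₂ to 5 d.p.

2.13828

Secant update: z_(k+1) = z_k − f(z_k)·(z_k − z_(k-1))/(f(z_k) − f(z_(k-1))).
f(z_0) = 21.546643, f(z_1) = -1.639391
z_2 = 2.040000 - (-1.639391)·(2.040000 - 3.430000)/(-1.639391 - (21.546643)) = 2.138281; f(z_2) = -0.845158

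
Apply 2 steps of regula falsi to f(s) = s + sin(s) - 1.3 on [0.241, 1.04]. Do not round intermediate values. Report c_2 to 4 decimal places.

f(0.241000) = -0.820326, f(1.040000) = 0.602404
step 1: c = 0.701692, f(c) = 0.047203 > 0 → new bracket [0.241000, 0.701692]
step 2: c = 0.676625, f(c) = 0.002791 > 0 → new bracket [0.241000, 0.676625]

0.6766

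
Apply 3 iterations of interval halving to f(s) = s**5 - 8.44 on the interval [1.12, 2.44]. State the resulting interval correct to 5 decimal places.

[1.45000, 1.61500]

f(1.120000) = -6.677658, f(2.440000) = 78.046661 (opposite signs)
step 1: m = 1.780000, f(m) = 9.428990 > 0 → root in [1.120000, 1.780000]
step 2: m = 1.450000, f(m) = -2.030266 < 0 → root in [1.450000, 1.780000]
step 3: m = 1.615000, f(m) = 2.546583 > 0 → root in [1.450000, 1.615000]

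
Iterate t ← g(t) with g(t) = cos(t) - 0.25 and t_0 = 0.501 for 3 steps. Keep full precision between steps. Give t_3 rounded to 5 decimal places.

0.59740

t_1 = g(0.501000) = 0.627103
t_2 = g(0.627103) = 0.559731
t_3 = g(0.559731) = 0.597398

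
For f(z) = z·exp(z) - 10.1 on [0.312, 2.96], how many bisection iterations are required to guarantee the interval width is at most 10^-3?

12

Initial width b − a = 2.96 − 0.312 = 2.648000.
After n steps the width is (b−a)/2^n; need (b−a)/2^n ≤ 10^-3.
So n ≥ log₂(2.648000/10^-3) = log₂(2648.0000) ≈ 11.3707.
Hence n = 12.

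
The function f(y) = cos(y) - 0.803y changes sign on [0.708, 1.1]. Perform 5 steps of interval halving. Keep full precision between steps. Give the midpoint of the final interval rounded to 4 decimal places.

0.8366

f(0.708000) = 0.191140, f(1.100000) = -0.429704 (opposite signs)
step 1: m = 0.904000, f(m) = -0.107440 < 0 → root in [0.708000, 0.904000]
step 2: m = 0.806000, f(m) = 0.045172 > 0 → root in [0.806000, 0.904000]
step 3: m = 0.855000, f(m) = -0.030346 < 0 → root in [0.806000, 0.855000]
step 4: m = 0.830500, f(m) = 0.007615 > 0 → root in [0.830500, 0.855000]
step 5: m = 0.842750, f(m) = -0.011316 < 0 → root in [0.830500, 0.842750]
Midpoint of [0.830500, 0.842750] = 0.836625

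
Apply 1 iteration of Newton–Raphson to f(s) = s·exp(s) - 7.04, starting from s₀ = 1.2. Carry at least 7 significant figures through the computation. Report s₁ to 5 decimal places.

1.61837

f'(s) = (s + 1)·exp(s)
s_0 = 1.200000: f = -3.055860, f' = 7.304257 → s_1 = 1.200000 - (-3.055860)/(7.304257) = 1.618367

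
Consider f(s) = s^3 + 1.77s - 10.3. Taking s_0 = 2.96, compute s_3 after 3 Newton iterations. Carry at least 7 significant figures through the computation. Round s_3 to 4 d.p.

Newton update: s ← s − f(s)/f'(s).
f'(s) = 3s^2 + 1.77
s_0 = 2.960000: f = 20.873536, f' = 28.054800 → s_1 = 2.960000 - (20.873536)/(28.054800) = 2.215973
s_1 = 2.215973: f = 4.503884, f' = 16.501606 → s_2 = 2.215973 - (4.503884)/(16.501606) = 1.943037
s_2 = 1.943037: f = 0.474899, f' = 13.096174 → s_3 = 1.943037 - (0.474899)/(13.096174) = 1.906774

1.9068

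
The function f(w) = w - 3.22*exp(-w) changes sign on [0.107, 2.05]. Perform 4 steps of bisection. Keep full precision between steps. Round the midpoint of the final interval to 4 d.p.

1.1392

f(0.107000) = -2.786253, f(2.050000) = 1.635474 (opposite signs)
step 1: m = 1.078500, f(m) = -0.016639 < 0 → root in [1.078500, 2.050000]
step 2: m = 1.564250, f(m) = 0.890481 > 0 → root in [1.078500, 1.564250]
step 3: m = 1.321375, f(m) = 0.462381 > 0 → root in [1.078500, 1.321375]
step 4: m = 1.199937, f(m) = 0.230032 > 0 → root in [1.078500, 1.199937]
Midpoint of [1.078500, 1.199937] = 1.139219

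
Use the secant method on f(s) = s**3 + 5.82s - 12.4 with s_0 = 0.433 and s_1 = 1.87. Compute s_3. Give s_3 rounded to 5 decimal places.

1.50646

f(s_0) = -9.798757, f(s_1) = 5.022603
s_2 = 1.870000 - (5.022603)·(1.870000 - 0.433000)/(5.022603 - (-9.798757)) = 1.383035; f(s_2) = -1.705284
s_3 = 1.383035 - (-1.705284)·(1.383035 - 1.870000)/(-1.705284 - (5.022603)) = 1.506464; f(s_3) = -0.213562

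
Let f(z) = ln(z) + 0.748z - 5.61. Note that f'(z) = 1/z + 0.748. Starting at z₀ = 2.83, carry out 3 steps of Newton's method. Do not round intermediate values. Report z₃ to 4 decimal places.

5.2764

z_0 = 2.830000: f = -2.452883, f' = 1.101357 → z_1 = 2.830000 - (-2.452883)/(1.101357) = 5.057147
z_1 = 5.057147: f = -0.206452, f' = 0.945740 → z_2 = 5.057147 - (-0.206452)/(0.945740) = 5.275443
z_2 = 5.275443: f = -0.000906, f' = 0.937558 → z_3 = 5.275443 - (-0.000906)/(0.937558) = 5.276409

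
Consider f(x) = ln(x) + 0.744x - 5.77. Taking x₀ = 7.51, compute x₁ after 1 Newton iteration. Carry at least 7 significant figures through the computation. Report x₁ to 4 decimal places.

f'(x) = 1/x + 0.744
x_0 = 7.510000: f = 1.833675, f' = 0.877156 → x_1 = 7.510000 - (1.833675)/(0.877156) = 5.419521

5.4195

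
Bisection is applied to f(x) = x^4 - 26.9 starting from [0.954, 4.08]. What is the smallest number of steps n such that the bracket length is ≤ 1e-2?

Initial width b − a = 4.08 − 0.954 = 3.126000.
After n steps the width is (b−a)/2^n; need (b−a)/2^n ≤ 1e-2.
So n ≥ log₂(3.126000/1e-2) = log₂(312.6000) ≈ 8.2882.
Hence n = 9.

9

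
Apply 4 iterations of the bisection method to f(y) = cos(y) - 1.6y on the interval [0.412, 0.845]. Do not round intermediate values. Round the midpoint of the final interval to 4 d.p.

0.5338

f(0.412000) = 0.257122, f(0.845000) = -0.688269 (opposite signs)
step 1: m = 0.628500, f(m) = -0.196690 < 0 → root in [0.412000, 0.628500]
step 2: m = 0.520250, f(m) = 0.035295 > 0 → root in [0.520250, 0.628500]
step 3: m = 0.574375, f(m) = -0.079468 < 0 → root in [0.520250, 0.574375]
step 4: m = 0.547312, f(m) = -0.021774 < 0 → root in [0.520250, 0.547312]
Midpoint of [0.520250, 0.547312] = 0.533781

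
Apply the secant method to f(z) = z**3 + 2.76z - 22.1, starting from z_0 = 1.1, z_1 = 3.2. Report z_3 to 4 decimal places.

Secant update: z_(k+1) = z_k − f(z_k)·(z_k − z_(k-1))/(f(z_k) − f(z_(k-1))).
f(z_0) = -17.733000, f(z_1) = 19.500000
z_2 = 3.200000 - (19.500000)·(3.200000 - 1.100000)/(19.500000 - (-17.733000)) = 2.100169; f(z_2) = -7.040294
z_3 = 2.100169 - (-7.040294)·(2.100169 - 3.200000)/(-7.040294 - (19.500000)) = 2.391919; f(z_3) = -1.813468

2.3919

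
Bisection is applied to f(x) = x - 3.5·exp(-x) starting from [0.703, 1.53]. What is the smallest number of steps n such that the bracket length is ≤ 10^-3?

Initial width b − a = 1.53 − 0.703 = 0.827000.
After n steps the width is (b−a)/2^n; need (b−a)/2^n ≤ 10^-3.
So n ≥ log₂(0.827000/10^-3) = log₂(827.0000) ≈ 9.6917.
Hence n = 10.

10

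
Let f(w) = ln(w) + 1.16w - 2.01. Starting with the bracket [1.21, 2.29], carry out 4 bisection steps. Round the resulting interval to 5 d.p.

[1.41250, 1.48000]

f(1.210000) = -0.415780, f(2.290000) = 1.474952 (opposite signs)
step 1: m = 1.750000, f(m) = 0.579616 > 0 → root in [1.210000, 1.750000]
step 2: m = 1.480000, f(m) = 0.098842 > 0 → root in [1.210000, 1.480000]
step 3: m = 1.345000, f(m) = -0.153406 < 0 → root in [1.345000, 1.480000]
step 4: m = 1.412500, f(m) = -0.026139 < 0 → root in [1.412500, 1.480000]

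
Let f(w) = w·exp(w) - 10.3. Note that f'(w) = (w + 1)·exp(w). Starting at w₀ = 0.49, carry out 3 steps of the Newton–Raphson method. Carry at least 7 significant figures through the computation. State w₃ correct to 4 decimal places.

Newton update: w ← w − f(w)/f'(w).
w_0 = 0.490000: f = -9.500165, f' = 2.432151 → w_1 = 0.490000 - (-9.500165)/(2.432151) = 4.396075
w_1 = 4.396075: f = 346.361513, f' = 437.793319 → w_2 = 4.396075 - (346.361513)/(437.793319) = 3.604922
w_2 = 3.604922: f = 122.284766, f' = 169.363583 → w_3 = 3.604922 - (122.284766)/(169.363583) = 2.882897

2.8829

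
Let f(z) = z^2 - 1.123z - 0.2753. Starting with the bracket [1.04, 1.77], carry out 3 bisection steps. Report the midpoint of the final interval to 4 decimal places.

1.3594

f(1.040000) = -0.361620, f(1.770000) = 0.869890 (opposite signs)
step 1: m = 1.405000, f(m) = 0.120910 > 0 → root in [1.040000, 1.405000]
step 2: m = 1.222500, f(m) = -0.153661 < 0 → root in [1.222500, 1.405000]
step 3: m = 1.313750, f(m) = -0.024702 < 0 → root in [1.313750, 1.405000]
Midpoint of [1.313750, 1.405000] = 1.359375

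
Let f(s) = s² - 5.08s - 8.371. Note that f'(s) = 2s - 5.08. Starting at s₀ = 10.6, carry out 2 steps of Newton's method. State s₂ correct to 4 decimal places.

6.5121

s_0 = 10.600000: f = 50.141000, f' = 16.120000 → s_1 = 10.600000 - (50.141000)/(16.120000) = 7.489516
s_1 = 7.489516: f = 9.675110, f' = 9.899032 → s_2 = 7.489516 - (9.675110)/(9.899032) = 6.512137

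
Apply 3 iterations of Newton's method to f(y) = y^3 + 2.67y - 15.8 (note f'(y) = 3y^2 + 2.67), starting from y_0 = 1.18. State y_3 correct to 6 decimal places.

2.162450

y_0 = 1.180000: f = -11.006368, f' = 6.847200 → y_1 = 1.180000 - (-11.006368)/(6.847200) = 2.787426
y_1 = 2.787426: f = 13.300016, f' = 25.979233 → y_2 = 2.787426 - (13.300016)/(25.979233) = 2.275478
y_2 = 2.275478: f = 2.057499, f' = 18.203402 → y_3 = 2.275478 - (2.057499)/(18.203402) = 2.162450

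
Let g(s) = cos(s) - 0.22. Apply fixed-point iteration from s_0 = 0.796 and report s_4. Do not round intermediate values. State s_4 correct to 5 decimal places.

s_1 = g(0.796000) = 0.479571
s_2 = g(0.479571) = 0.667193
s_3 = g(0.667193) = 0.565562
s_4 = g(0.565562) = 0.624288

0.62429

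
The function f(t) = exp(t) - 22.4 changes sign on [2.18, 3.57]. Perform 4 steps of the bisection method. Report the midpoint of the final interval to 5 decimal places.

f(2.180000) = -13.553694, f(3.570000) = 13.116593 (opposite signs)
step 1: m = 2.875000, f(m) = -4.674576 < 0 → root in [2.875000, 3.570000]
step 2: m = 3.222500, f(m) = 2.690769 > 0 → root in [2.875000, 3.222500]
step 3: m = 3.048750, f(m) = -1.311033 < 0 → root in [3.048750, 3.222500]
step 4: m = 3.135625, f(m) = 0.603008 > 0 → root in [3.048750, 3.135625]
Midpoint of [3.048750, 3.135625] = 3.092188

3.09219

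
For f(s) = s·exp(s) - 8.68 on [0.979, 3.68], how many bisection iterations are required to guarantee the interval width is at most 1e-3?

12

Initial width b − a = 3.68 − 0.979 = 2.701000.
After n steps the width is (b−a)/2^n; need (b−a)/2^n ≤ 1e-3.
So n ≥ log₂(2.701000/1e-3) = log₂(2701.0000) ≈ 11.3993.
Hence n = 12.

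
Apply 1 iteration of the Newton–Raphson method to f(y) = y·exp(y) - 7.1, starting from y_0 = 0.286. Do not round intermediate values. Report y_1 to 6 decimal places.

Newton update: y ← y − f(y)/f'(y).
f'(y) = (y + 1)·exp(y)
y_0 = 0.286000: f = -6.719308, f' = 1.711785 → y_1 = 0.286000 - (-6.719308)/(1.711785) = 4.211322

4.211322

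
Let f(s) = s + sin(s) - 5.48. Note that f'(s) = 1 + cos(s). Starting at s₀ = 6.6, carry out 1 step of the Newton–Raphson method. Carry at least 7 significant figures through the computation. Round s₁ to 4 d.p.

5.8660

Newton update: s ← s − f(s)/f'(s).
s_0 = 6.600000: f = 1.431541, f' = 1.950233 → s_1 = 6.600000 - (1.431541)/(1.950233) = 5.865964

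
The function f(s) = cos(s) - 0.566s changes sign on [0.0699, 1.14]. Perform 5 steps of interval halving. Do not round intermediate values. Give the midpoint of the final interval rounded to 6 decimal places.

f(0.069900) = 0.957995, f(1.140000) = -0.227645 (opposite signs)
step 1: m = 0.604950, f(m) = 0.480129 > 0 → root in [0.604950, 1.140000]
step 2: m = 0.872475, f(m) = 0.149112 > 0 → root in [0.872475, 1.140000]
step 3: m = 1.006237, f(m) = -0.034487 < 0 → root in [0.872475, 1.006237]
step 4: m = 0.939356, f(m) = 0.058632 > 0 → root in [0.939356, 1.006237]
step 5: m = 0.972797, f(m) = 0.012387 > 0 → root in [0.972797, 1.006237]
Midpoint of [0.972797, 1.006237] = 0.989517

0.989517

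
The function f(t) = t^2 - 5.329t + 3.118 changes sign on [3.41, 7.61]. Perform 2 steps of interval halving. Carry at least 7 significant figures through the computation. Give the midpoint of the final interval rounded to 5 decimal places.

f(3.410000) = -3.425790, f(7.610000) = 20.476410 (opposite signs)
step 1: m = 5.510000, f(m) = 4.115310 > 0 → root in [3.410000, 5.510000]
step 2: m = 4.460000, f(m) = -0.757740 < 0 → root in [4.460000, 5.510000]
Midpoint of [4.460000, 5.510000] = 4.985000

4.98500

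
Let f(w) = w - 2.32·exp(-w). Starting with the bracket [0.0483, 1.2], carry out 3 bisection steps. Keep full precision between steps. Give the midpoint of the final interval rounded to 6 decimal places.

0.984056

f(0.048300) = -2.162307, f(1.200000) = 0.501229 (opposite signs)
step 1: m = 0.624150, f(m) = -0.618712 < 0 → root in [0.624150, 1.200000]
step 2: m = 0.912075, f(m) = -0.019845 < 0 → root in [0.912075, 1.200000]
step 3: m = 1.056037, f(m) = 0.249069 > 0 → root in [0.912075, 1.056037]
Midpoint of [0.912075, 1.056037] = 0.984056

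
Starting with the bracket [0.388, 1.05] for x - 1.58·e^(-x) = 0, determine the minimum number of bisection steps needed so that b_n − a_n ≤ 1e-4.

13

Initial width b − a = 1.05 − 0.388 = 0.662000.
After n steps the width is (b−a)/2^n; need (b−a)/2^n ≤ 1e-4.
So n ≥ log₂(0.662000/1e-4) = log₂(6620.0000) ≈ 12.6926.
Hence n = 13.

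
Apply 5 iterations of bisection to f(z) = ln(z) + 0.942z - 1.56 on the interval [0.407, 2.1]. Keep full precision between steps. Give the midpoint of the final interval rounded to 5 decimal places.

1.33286

f(0.407000) = -2.075548, f(2.100000) = 1.160137 (opposite signs)
step 1: m = 1.253500, f(m) = -0.153263 < 0 → root in [1.253500, 2.100000]
step 2: m = 1.676750, f(m) = 0.536356 > 0 → root in [1.253500, 1.676750]
step 3: m = 1.465125, f(m) = 0.202088 > 0 → root in [1.253500, 1.465125]
step 4: m = 1.359313, f(m) = 0.027451 > 0 → root in [1.253500, 1.359313]
step 5: m = 1.306406, f(m) = -0.062085 < 0 → root in [1.306406, 1.359313]
Midpoint of [1.306406, 1.359313] = 1.332859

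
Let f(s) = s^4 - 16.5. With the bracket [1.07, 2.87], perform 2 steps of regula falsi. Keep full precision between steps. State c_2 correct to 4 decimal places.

1.7385

f(1.070000) = -15.189204, f(2.870000) = 51.346522
step 1: c = 1.480916, f(c) = -11.690264 < 0 → new bracket [1.480916, 2.870000]
step 2: c = 1.738523, f(c) = -7.364715 < 0 → new bracket [1.738523, 2.870000]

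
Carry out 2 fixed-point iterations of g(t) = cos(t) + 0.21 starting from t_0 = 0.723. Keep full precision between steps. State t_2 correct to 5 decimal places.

t_1 = g(0.723000) = 0.959824
t_2 = g(0.959824) = 0.783664

0.78366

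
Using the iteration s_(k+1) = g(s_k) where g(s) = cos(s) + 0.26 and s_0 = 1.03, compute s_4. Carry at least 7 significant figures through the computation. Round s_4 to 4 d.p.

0.9411

s_1 = g(1.030000) = 0.774819
s_2 = g(0.774819) = 0.974548
s_3 = g(0.974548) = 0.821542
s_4 = g(0.821542) = 0.941093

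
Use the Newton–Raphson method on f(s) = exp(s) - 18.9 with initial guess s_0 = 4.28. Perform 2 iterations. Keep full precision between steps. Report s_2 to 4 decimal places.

3.0891

Newton update: s ← s − f(s)/f'(s).
f'(s) = exp(s)
s_0 = 4.280000: f = 53.340440, f' = 72.240440 → s_1 = 4.280000 - (53.340440)/(72.240440) = 3.541626
s_1 = 3.541626: f = 15.623019, f' = 34.523019 → s_2 = 3.541626 - (15.623019)/(34.523019) = 3.089087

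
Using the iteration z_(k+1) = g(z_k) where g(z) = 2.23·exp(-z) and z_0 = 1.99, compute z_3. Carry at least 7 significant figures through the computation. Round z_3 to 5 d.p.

z_1 = g(1.990000) = 0.304831
z_2 = g(0.304831) = 1.644063
z_3 = g(1.644063) = 0.430821

0.43082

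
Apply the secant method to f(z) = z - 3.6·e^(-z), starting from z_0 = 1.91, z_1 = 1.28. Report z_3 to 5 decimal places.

Secant update: z_(k+1) = z_k − f(z_k)·(z_k − z_(k-1))/(f(z_k) − f(z_(k-1))).
f(z_0) = 1.376911, f(z_1) = 0.279066
z_2 = 1.280000 - (0.279066)·(1.280000 - 1.910000)/(0.279066 - (1.376911)) = 1.119858; f(z_2) = -0.054917
z_3 = 1.119858 - (-0.054917)·(1.119858 - 1.280000)/(-0.054917 - (0.279066)) = 1.146190; f(z_3) = 0.001946

1.14619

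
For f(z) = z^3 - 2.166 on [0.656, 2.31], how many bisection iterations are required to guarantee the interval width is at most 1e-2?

Initial width b − a = 2.31 − 0.656 = 1.654000.
After n steps the width is (b−a)/2^n; need (b−a)/2^n ≤ 1e-2.
So n ≥ log₂(1.654000/1e-2) = log₂(165.4000) ≈ 7.3698.
Hence n = 8.

8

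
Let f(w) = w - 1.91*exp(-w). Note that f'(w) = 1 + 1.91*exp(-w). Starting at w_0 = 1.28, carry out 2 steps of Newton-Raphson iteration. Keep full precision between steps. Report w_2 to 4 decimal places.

Newton update: w ← w − f(w)/f'(w).
w_0 = 1.280000: f = 0.748949, f' = 1.531051 → w_1 = 1.280000 - (0.748949)/(1.531051) = 0.790827
w_1 = 0.790827: f = -0.075300, f' = 1.866127 → w_2 = 0.790827 - (-0.075300)/(1.866127) = 0.831178

0.8312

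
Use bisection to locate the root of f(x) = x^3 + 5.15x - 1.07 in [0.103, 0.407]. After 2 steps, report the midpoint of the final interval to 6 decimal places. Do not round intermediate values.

0.217000

f(0.103000) = -0.538457, f(0.407000) = 1.093469 (opposite signs)
step 1: m = 0.255000, f(m) = 0.259831 > 0 → root in [0.103000, 0.255000]
step 2: m = 0.179000, f(m) = -0.142415 < 0 → root in [0.179000, 0.255000]
Midpoint of [0.179000, 0.255000] = 0.217000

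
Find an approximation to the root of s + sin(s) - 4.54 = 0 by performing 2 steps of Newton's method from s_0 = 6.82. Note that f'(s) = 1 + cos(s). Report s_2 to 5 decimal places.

5.34613

Newton update: s ← s − f(s)/f'(s).
s_0 = 6.820000: f = 2.791401, f' = 1.859342 → s_1 = 6.820000 - (2.791401)/(1.859342) = 5.318716
s_1 = 5.318716: f = -0.043031, f' = 1.569853 → s_2 = 5.318716 - (-0.043031)/(1.569853) = 5.346127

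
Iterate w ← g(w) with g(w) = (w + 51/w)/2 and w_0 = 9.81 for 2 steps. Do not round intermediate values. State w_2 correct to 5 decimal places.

7.15021

w_1 = g(9.810000) = 7.504388
w_2 = g(7.504388) = 7.150206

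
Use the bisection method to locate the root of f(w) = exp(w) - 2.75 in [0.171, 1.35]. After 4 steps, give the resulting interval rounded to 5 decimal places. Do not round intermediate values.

f(0.171000) = -1.563509, f(1.350000) = 1.107426 (opposite signs)
step 1: m = 0.760500, f(m) = -0.610654 < 0 → root in [0.760500, 1.350000]
step 2: m = 1.055250, f(m) = 0.122693 > 0 → root in [0.760500, 1.055250]
step 3: m = 0.907875, f(m) = -0.270951 < 0 → root in [0.907875, 1.055250]
step 4: m = 0.981563, f(m) = -0.081377 < 0 → root in [0.981563, 1.055250]

[0.98156, 1.05525]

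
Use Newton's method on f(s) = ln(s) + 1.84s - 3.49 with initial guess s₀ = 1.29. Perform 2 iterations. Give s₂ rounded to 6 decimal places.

f'(s) = 1/s + 1.84
s_0 = 1.290000: f = -0.861758, f' = 2.615194 → s_1 = 1.290000 - (-0.861758)/(2.615194) = 1.619520
s_1 = 1.619520: f = -0.027954, f' = 2.457467 → s_2 = 1.619520 - (-0.027954)/(2.457467) = 1.630895

1.630895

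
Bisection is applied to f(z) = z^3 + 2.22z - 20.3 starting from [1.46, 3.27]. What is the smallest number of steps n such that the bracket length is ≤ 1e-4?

15

Initial width b − a = 3.27 − 1.46 = 1.810000.
After n steps the width is (b−a)/2^n; need (b−a)/2^n ≤ 1e-4.
So n ≥ log₂(1.810000/1e-4) = log₂(18100.0000) ≈ 14.1437.
Hence n = 15.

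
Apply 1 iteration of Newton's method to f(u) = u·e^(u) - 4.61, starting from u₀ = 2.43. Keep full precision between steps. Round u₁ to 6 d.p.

1.839869

f'(u) = (u + 1)·e^(u)
u_0 = 2.430000: f = 22.992083, f' = 38.960966 → u_1 = 2.430000 - (22.992083)/(38.960966) = 1.839869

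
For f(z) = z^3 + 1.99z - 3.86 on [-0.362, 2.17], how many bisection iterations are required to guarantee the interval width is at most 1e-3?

12

Initial width b − a = 2.17 − -0.362 = 2.532000.
After n steps the width is (b−a)/2^n; need (b−a)/2^n ≤ 1e-3.
So n ≥ log₂(2.532000/1e-3) = log₂(2532.0000) ≈ 11.3061.
Hence n = 12.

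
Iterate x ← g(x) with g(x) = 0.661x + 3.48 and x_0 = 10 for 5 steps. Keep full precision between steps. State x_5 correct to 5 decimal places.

10.23199

x_1 = g(10.000000) = 10.090000
x_2 = g(10.090000) = 10.149490
x_3 = g(10.149490) = 10.188813
x_4 = g(10.188813) = 10.214805
x_5 = g(10.214805) = 10.231986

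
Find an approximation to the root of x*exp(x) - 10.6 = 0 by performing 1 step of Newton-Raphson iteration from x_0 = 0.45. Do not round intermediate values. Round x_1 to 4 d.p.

f'(x) = (x+1)*exp(x)
x_0 = 0.450000: f = -9.894260, f' = 2.274053 → x_1 = 0.450000 - (-9.894260)/(2.274053) = 4.800937

4.8009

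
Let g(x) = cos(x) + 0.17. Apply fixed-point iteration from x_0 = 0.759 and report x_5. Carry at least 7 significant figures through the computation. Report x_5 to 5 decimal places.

0.85611

x_1 = g(0.759000) = 0.895525
x_2 = g(0.895525) = 0.795109
x_3 = g(0.795109) = 0.870207
x_4 = g(0.870207) = 0.814669
x_5 = g(0.814669) = 0.856110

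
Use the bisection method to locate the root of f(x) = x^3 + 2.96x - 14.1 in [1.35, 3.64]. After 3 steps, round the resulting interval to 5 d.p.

f(1.350000) = -7.643625, f(3.640000) = 44.902944 (opposite signs)
step 1: m = 2.495000, f(m) = 8.816637 > 0 → root in [1.350000, 2.495000]
step 2: m = 1.922500, f(m) = -1.303828 < 0 → root in [1.922500, 2.495000]
step 3: m = 2.208750, f(m) = 3.213456 > 0 → root in [1.922500, 2.208750]

[1.92250, 2.20875]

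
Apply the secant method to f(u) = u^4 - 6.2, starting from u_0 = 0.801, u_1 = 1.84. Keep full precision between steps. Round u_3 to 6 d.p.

1.522000

f(u_0) = -5.788348, f(u_1) = 5.262287
u_2 = 1.840000 - (5.262287)·(1.840000 - 0.801000)/(5.262287 - (-5.788348)) = 1.345231; f(u_2) = -2.925184
u_3 = 1.345231 - (-2.925184)·(1.345231 - 1.840000)/(-2.925184 - (5.262287)) = 1.522000; f(u_3) = -0.833907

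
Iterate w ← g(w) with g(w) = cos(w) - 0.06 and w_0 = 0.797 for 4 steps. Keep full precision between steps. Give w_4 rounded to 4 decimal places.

w_1 = g(0.797000) = 0.638856
w_2 = g(0.638856) = 0.742779
w_3 = g(0.742779) = 0.676592
w_4 = g(0.676592) = 0.719711

0.7197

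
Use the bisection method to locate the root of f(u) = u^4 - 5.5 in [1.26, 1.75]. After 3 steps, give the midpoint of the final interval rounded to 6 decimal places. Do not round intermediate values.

1.535625

f(1.260000) = -2.979526, f(1.750000) = 3.878906 (opposite signs)
step 1: m = 1.505000, f(m) = -0.369662 < 0 → root in [1.505000, 1.750000]
step 2: m = 1.627500, f(m) = 1.515910 > 0 → root in [1.505000, 1.627500]
step 3: m = 1.566250, f(m) = 0.517891 > 0 → root in [1.505000, 1.566250]
Midpoint of [1.505000, 1.566250] = 1.535625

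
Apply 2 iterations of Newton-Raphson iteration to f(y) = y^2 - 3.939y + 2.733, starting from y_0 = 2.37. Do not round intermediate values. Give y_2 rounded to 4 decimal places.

3.1363

f'(y) = 2y - 3.939
y_0 = 2.370000: f = -0.985530, f' = 0.801000 → y_1 = 2.370000 - (-0.985530)/(0.801000) = 3.600375
y_1 = 3.600375: f = 1.513821, f' = 3.261749 → y_2 = 3.600375 - (1.513821)/(3.261749) = 3.136261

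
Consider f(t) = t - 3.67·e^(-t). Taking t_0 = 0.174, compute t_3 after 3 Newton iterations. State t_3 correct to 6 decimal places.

f'(t) = 1 + 3.67·e^(-t)
t_0 = 0.174000: f = -2.909890, f' = 4.083890 → t_1 = 0.174000 - (-2.909890)/(4.083890) = 0.886529
t_1 = 0.886529: f = -0.625818, f' = 2.512347 → t_2 = 0.886529 - (-0.625818)/(2.512347) = 1.135626
t_2 = 1.135626: f = -0.043255, f' = 2.178881 → t_3 = 1.135626 - (-0.043255)/(2.178881) = 1.155478

1.155478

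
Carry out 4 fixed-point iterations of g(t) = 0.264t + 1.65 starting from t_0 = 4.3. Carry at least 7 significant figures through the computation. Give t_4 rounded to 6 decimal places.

t_1 = g(4.300000) = 2.785200
t_2 = g(2.785200) = 2.385293
t_3 = g(2.385293) = 2.279717
t_4 = g(2.279717) = 2.251845

2.251845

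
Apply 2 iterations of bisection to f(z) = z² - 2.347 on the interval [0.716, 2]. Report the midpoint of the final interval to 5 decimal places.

1.51850

f(0.716000) = -1.834344, f(2.000000) = 1.653000 (opposite signs)
step 1: m = 1.358000, f(m) = -0.502836 < 0 → root in [1.358000, 2.000000]
step 2: m = 1.679000, f(m) = 0.472041 > 0 → root in [1.358000, 1.679000]
Midpoint of [1.358000, 1.679000] = 1.518500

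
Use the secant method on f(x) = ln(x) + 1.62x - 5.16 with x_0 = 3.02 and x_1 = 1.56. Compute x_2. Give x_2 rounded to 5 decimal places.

2.61581

f(x_0) = 0.837657, f(x_1) = -2.188114
x_2 = 1.560000 - (-2.188114)·(1.560000 - 3.020000)/(-2.188114 - (0.837657)) = 2.615812; f(x_2) = 0.039191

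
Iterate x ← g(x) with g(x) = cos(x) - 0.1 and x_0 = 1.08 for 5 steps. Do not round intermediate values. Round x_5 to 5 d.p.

x_1 = g(1.080000) = 0.371328
x_2 = g(0.371328) = 0.831846
x_3 = g(0.831846) = 0.573512
x_4 = g(0.573512) = 0.740000
x_5 = g(0.740000) = 0.638468

0.63847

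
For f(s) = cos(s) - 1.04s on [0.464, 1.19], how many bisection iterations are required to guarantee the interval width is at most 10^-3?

Initial width b − a = 1.19 − 0.464 = 0.726000.
After n steps the width is (b−a)/2^n; need (b−a)/2^n ≤ 10^-3.
So n ≥ log₂(0.726000/10^-3) = log₂(726.0000) ≈ 9.5038.
Hence n = 10.

10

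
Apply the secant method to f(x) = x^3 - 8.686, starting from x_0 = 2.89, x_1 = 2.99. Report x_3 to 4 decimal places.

Secant update: x_(k+1) = x_k − f(x_k)·(x_k − x_(k-1))/(f(x_k) − f(x_(k-1))).
f(x_0) = 15.451569, f(x_1) = 18.044899
x_2 = 2.990000 - (18.044899)·(2.990000 - 2.890000)/(18.044899 - (15.451569)) = 2.294180; f(x_2) = 3.388876
x_3 = 2.294180 - (3.388876)·(2.294180 - 2.990000)/(3.388876 - (18.044899)) = 2.133288; f(x_3) = 1.022414

2.1333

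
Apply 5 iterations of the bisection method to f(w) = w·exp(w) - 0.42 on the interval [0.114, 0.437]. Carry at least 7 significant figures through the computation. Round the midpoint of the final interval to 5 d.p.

0.31083

f(0.114000) = -0.292234, f(0.437000) = 0.256501 (opposite signs)
step 1: m = 0.275500, f(m) = -0.057114 < 0 → root in [0.275500, 0.437000]
step 2: m = 0.356250, f(m) = 0.088712 > 0 → root in [0.275500, 0.356250]
step 3: m = 0.315875, f(m) = 0.013210 > 0 → root in [0.275500, 0.315875]
step 4: m = 0.295687, f(m) = -0.022581 < 0 → root in [0.295687, 0.315875]
step 5: m = 0.305781, f(m) = -0.004845 < 0 → root in [0.305781, 0.315875]
Midpoint of [0.305781, 0.315875] = 0.310828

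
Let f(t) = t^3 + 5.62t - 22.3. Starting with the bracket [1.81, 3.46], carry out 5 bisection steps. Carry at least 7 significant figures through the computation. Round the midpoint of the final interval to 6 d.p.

f(1.810000) = -6.198059, f(3.460000) = 38.566936 (opposite signs)
step 1: m = 2.635000, f(m) = 10.804098 > 0 → root in [1.810000, 2.635000]
step 2: m = 2.222500, f(m) = 1.168503 > 0 → root in [1.810000, 2.222500]
step 3: m = 2.016250, f(m) = -2.772086 < 0 → root in [2.016250, 2.222500]
step 4: m = 2.119375, f(m) = -0.869409 < 0 → root in [2.119375, 2.222500]
step 5: m = 2.170937, f(m) = 0.132231 > 0 → root in [2.119375, 2.170937]
Midpoint of [2.119375, 2.170937] = 2.145156

2.145156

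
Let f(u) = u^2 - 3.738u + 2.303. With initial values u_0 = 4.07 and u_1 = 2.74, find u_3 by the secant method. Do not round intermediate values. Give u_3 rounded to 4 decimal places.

f(u_0) = 3.654240, f(u_1) = -0.431520
u_2 = 2.740000 - (-0.431520)·(2.740000 - 4.070000)/(-0.431520 - (3.654240)) = 2.880469; f(u_2) = -0.167092
u_3 = 2.880469 - (-0.167092)·(2.880469 - 2.740000)/(-0.167092 - (-0.431520)) = 2.969231; f(u_3) = 0.020347

2.9692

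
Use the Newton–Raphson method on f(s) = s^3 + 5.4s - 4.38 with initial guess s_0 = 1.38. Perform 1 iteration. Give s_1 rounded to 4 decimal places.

f'(s) = 3s^2 + 5.4
s_0 = 1.380000: f = 5.700072, f' = 11.113200 → s_1 = 1.380000 - (5.700072)/(11.113200) = 0.867090

0.8671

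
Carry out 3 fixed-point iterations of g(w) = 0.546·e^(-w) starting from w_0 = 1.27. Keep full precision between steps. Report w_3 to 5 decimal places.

0.34180

w_1 = g(1.270000) = 0.153334
w_2 = g(0.153334) = 0.468382
w_3 = g(0.468382) = 0.341804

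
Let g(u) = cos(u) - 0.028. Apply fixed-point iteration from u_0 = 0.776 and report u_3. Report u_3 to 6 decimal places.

0.706435

u_1 = g(0.776000) = 0.685721
u_2 = g(0.685721) = 0.745963
u_3 = g(0.745963) = 0.706435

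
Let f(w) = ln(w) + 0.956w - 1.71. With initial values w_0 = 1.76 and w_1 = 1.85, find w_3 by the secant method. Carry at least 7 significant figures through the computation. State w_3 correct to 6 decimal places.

Secant update: w_(k+1) = w_k − f(w_k)·(w_k − w_(k-1))/(f(w_k) − f(w_(k-1))).
f(w_0) = 0.537874, f(w_1) = 0.673786
w_2 = 1.850000 - (0.673786)·(1.850000 - 1.760000)/(0.673786 - (0.537874)) = 1.403823; f(w_2) = -0.028746
w_3 = 1.403823 - (-0.028746)·(1.403823 - 1.850000)/(-0.028746 - (0.673786)) = 1.422080; f(w_3) = 0.001628

1.422080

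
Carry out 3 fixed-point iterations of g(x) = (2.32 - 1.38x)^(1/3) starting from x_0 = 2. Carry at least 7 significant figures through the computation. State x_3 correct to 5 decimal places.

0.63088

x_1 = g(2.000000) = -0.760590
x_2 = g(-0.760590) = 1.499202
x_3 = g(1.499202) = 0.630884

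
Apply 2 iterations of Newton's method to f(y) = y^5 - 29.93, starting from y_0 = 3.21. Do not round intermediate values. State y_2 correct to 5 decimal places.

2.22569

f'(y) = 5y^4
y_0 = 3.210000: f = 310.890071, f' = 530.872384 → y_1 = 3.210000 - (310.890071)/(530.872384) = 2.624379
y_1 = 2.624379: f = 94.559489, f' = 237.178956 → y_2 = 2.624379 - (94.559489)/(237.178956) = 2.225695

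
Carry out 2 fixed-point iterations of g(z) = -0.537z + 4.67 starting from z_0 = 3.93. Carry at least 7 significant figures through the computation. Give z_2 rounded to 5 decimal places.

z_1 = g(3.930000) = 2.559590
z_2 = g(2.559590) = 3.295500

3.29550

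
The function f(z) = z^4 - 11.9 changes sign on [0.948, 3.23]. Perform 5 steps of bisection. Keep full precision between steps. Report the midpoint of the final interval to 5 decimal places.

1.83941

f(0.948000) = -11.092331, f(3.230000) = 96.945402 (opposite signs)
step 1: m = 2.089000, f(m) = 7.143806 > 0 → root in [0.948000, 2.089000]
step 2: m = 1.518500, f(m) = -6.583092 < 0 → root in [1.518500, 2.089000]
step 3: m = 1.803750, f(m) = -1.314646 < 0 → root in [1.803750, 2.089000]
step 4: m = 1.946375, f(m) = 2.451790 > 0 → root in [1.803750, 1.946375]
step 5: m = 1.875062, f(m) = 0.461267 > 0 → root in [1.803750, 1.875062]
Midpoint of [1.803750, 1.875062] = 1.839406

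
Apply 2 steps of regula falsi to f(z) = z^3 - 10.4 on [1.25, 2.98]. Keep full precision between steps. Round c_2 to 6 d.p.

f(1.250000) = -8.446875, f(2.980000) = 16.063592
step 1: c = 1.846198, f(c) = -4.107331 < 0 → new bracket [1.846198, 2.980000]
step 2: c = 2.077070, f(c) = -1.439063 < 0 → new bracket [2.077070, 2.980000]

2.077070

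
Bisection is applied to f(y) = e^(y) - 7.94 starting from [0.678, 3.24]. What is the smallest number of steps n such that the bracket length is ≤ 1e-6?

22

Initial width b − a = 3.24 − 0.678 = 2.562000.
After n steps the width is (b−a)/2^n; need (b−a)/2^n ≤ 1e-6.
So n ≥ log₂(2.562000/1e-6) = log₂(2562000.0000) ≈ 21.2888.
Hence n = 22.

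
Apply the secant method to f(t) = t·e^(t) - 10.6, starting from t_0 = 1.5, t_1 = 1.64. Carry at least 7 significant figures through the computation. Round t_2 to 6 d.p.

1.813431

f(t_0) = -3.877466, f(t_1) = -2.145522
t_2 = 1.640000 - (-2.145522)·(1.640000 - 1.500000)/(-2.145522 - (-3.877466)) = 1.813431; f(t_2) = 0.518961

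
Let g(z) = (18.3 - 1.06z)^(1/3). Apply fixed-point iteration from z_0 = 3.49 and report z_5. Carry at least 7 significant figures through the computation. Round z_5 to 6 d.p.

z_1 = g(3.490000) = 2.444126
z_2 = g(2.444126) = 2.504484
z_3 = g(2.504484) = 2.501079
z_4 = g(2.501079) = 2.501272
z_5 = g(2.501272) = 2.501261

2.501261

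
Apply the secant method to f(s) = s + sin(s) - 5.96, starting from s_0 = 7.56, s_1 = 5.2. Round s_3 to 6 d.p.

Secant update: s_(k+1) = s_k − f(s_k)·(s_k − s_(k-1))/(f(s_k) − f(s_(k-1))).
f(s_0) = 2.557098, f(s_1) = -1.643455
s_2 = 5.200000 - (-1.643455)·(5.200000 - 7.560000)/(-1.643455 - (2.557098)) = 6.123344; f(s_2) = 0.004182
s_3 = 6.123344 - (0.004182)·(6.123344 - 5.200000)/(0.004182 - (-1.643455)) = 6.121000; f(s_3) = -0.000475

6.121000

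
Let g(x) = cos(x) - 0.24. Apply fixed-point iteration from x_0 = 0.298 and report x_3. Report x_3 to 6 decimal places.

x_1 = g(0.298000) = 0.715926
x_2 = g(0.715926) = 0.514486
x_3 = g(0.514486) = 0.630546

0.630546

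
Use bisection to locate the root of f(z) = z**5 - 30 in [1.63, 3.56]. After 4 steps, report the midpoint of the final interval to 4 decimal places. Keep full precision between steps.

1.9316

f(1.630000) = -18.493638, f(3.560000) = 541.807688 (opposite signs)
step 1: m = 2.595000, f(m) = 87.675706 > 0 → root in [1.630000, 2.595000]
step 2: m = 2.112500, f(m) = 12.071073 > 0 → root in [1.630000, 2.112500]
step 3: m = 1.871250, f(m) = -7.056532 < 0 → root in [1.871250, 2.112500]
step 4: m = 1.991875, f(m) = 1.355260 > 0 → root in [1.871250, 1.991875]
Midpoint of [1.871250, 1.991875] = 1.931562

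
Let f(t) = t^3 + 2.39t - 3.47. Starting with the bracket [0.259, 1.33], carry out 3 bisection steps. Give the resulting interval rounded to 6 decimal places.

f(0.259000) = -2.833616, f(1.330000) = 2.061337 (opposite signs)
step 1: m = 0.794500, f(m) = -1.069633 < 0 → root in [0.794500, 1.330000]
step 2: m = 1.062250, f(m) = 0.267394 > 0 → root in [0.794500, 1.062250]
step 3: m = 0.928375, f(m) = -0.451036 < 0 → root in [0.928375, 1.062250]

[0.928375, 1.062250]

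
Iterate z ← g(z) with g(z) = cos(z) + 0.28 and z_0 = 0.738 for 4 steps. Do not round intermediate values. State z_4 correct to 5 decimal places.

z_1 = g(0.738000) = 1.019816
z_2 = g(1.019816) = 0.803523
z_3 = g(0.803523) = 0.974175
z_4 = g(0.974175) = 0.841851

0.84185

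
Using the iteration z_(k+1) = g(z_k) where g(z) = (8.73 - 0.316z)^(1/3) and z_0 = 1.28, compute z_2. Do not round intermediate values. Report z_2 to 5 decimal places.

z_1 = g(1.280000) = 2.026767
z_2 = g(2.026767) = 2.007434

2.00743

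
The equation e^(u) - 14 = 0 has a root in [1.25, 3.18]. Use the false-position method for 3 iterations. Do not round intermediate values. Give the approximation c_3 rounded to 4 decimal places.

2.6130

f(1.250000) = -10.509657, f(3.180000) = 10.046754
step 1: c = 2.236731, f(c) = -4.637330 < 0 → new bracket [2.236731, 3.180000]
step 2: c = 2.534621, f(c) = -1.388347 < 0 → new bracket [2.534621, 3.180000]
step 3: c = 2.612977, f(c) = -0.360400 < 0 → new bracket [2.612977, 3.180000]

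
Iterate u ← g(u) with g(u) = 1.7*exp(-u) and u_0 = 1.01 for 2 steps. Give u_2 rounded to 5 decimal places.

0.91526

u_1 = g(1.010000) = 0.619172
u_2 = g(0.619172) = 0.915263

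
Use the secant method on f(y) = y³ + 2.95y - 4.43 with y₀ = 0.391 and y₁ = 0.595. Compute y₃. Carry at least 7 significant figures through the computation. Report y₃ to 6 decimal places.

f(y_0) = -3.216774, f(y_1) = -2.464105
y_2 = 0.595000 - (-2.464105)·(0.595000 - 0.391000)/(-2.464105 - (-3.216774)) = 1.262860; f(y_2) = 1.309469
y_3 = 1.262860 - (1.309469)·(1.262860 - 0.595000)/(1.309469 - (-2.464105)) = 1.031106; f(y_3) = -0.291986

1.031106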